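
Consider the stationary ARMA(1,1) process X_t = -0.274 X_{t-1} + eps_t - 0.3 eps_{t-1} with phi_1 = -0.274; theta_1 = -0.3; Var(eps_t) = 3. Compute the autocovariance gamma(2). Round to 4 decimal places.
\gamma(2) = 0.5521

Multiply the model equation by X_{t-k} and take expectations. With theta_0 = psi_0 = 1 and psi_j the MA(infinity) weights, this gives
  gamma(k) - sum_i phi_i gamma(k-i) = c_k,
  c_k = sigma^2 * sum_{j=k..q} theta_j psi_{j-k}   (c_k = 0 for k > q),
using gamma(-m) = gamma(m).
psi-weights needed (psi_j = theta_j + sum_i phi_i psi_{j-i}):
  psi_1 = theta_1 + phi_1 = -0.3 + (-0.274) = -0.574
Right-hand sides:
  c_0 = sigma^2 (1 + theta_1 psi_1) = 3 * (1 + (-0.3)(-0.574)) = 3 * 1.1722 = 3.5166
  c_1 = sigma^2 theta_1 = 3 * (-0.3) = -0.9
  c_2 = 0
Equations for k = 0 and k = 1 (AR order 1):
  gamma(0) = phi_1 gamma(1) + c_0
  gamma(1) = phi_1 gamma(0) + c_1
Substituting the second into the first: gamma(0) (1 - phi_1^2) = c_0 + phi_1 c_1, so
  gamma(0) = (c_0 + phi_1 c_1) / (1 - phi_1^2) = (3.5166 + (-0.274)(-0.9)) / (1 - (-0.274)^2) = 3.7632 / 0.924924 = 4.068659.
  gamma(1) = phi_1 gamma(0) + c_1 = (-0.274)(4.068659) + (-0.9) = -2.014812.
For k = 2 (> q): gamma(2) = phi_1 gamma(1) = (-0.274)(-2.014812) = 0.552059.
Therefore gamma(2) = 0.5521 (to 4 decimal places).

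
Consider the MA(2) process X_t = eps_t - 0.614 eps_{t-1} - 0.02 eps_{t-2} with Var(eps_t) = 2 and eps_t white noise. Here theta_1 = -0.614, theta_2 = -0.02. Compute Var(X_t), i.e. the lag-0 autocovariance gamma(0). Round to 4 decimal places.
\gamma(0) = 2.7548

For an MA(q) process X_t = eps_t + sum_i theta_i eps_{t-i} with
Var(eps_t) = sigma^2, the variance is
  gamma(0) = sigma^2 * (1 + sum_i theta_i^2).
  sum_i theta_i^2 = (-0.614)^2 + (-0.02)^2 = 0.376996 + 0.0004 = 0.377396.
  gamma(0) = 2 * (1 + 0.377396) = 2 * 1.377396 = 2.754792, which rounds to 2.7548.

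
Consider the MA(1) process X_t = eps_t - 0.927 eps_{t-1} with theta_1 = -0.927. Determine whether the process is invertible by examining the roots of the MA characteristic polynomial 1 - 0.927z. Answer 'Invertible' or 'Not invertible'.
\text{Invertible}

The MA(q) characteristic polynomial is P(z) = 1 - 0.927z.
Invertibility requires all roots to lie outside the unit circle, i.e. |z| > 1 for every root.
This is linear in z: 1 + (-0.927) z = 0  =>  z = -1/(-0.927) = 1.078749,  |z| = 1.078749.
Moduli of all roots: 1.0787.
All moduli strictly greater than 1? Yes.
Verdict: Invertible.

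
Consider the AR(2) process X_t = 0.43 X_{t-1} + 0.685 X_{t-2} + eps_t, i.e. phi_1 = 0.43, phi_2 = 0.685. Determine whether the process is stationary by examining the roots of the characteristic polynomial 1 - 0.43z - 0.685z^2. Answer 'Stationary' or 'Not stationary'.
\text{Not stationary}

The AR(p) characteristic polynomial is P(z) = 1 - 0.43z - 0.685z^2.
Stationarity requires all roots to lie outside the unit circle, i.e. |z| > 1 for every root.
Set 1 + (-0.43) z + (-0.685) z^2 = 0, i.e. a z^2 + b z + c = 0 with a = -0.685, b = -0.43, c = 1.
Discriminant D = b^2 - 4ac = (-0.43)^2 - 4*(-0.685)*1 = 0.1849 - (-2.74) = 2.9249.
D >= 0, so the roots are real: z = (-b +/- sqrt(D)) / (2a) = (0.43 +/- 1.710234) / (-1.37).
  z_1 = (0.43 + 1.710234) / (-1.37) = -1.5622,   |z_1| = 1.5622.
  z_2 = (0.43 - 1.710234) / (-1.37) = 0.9345,   |z_2| = 0.9345.
Moduli of all roots: 1.5622, 0.9345.
All moduli strictly greater than 1? No.
Verdict: Not stationary.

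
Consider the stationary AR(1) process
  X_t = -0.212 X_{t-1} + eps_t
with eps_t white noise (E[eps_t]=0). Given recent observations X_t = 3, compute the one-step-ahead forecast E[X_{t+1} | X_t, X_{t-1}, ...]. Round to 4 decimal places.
E[X_{t+1} \mid \mathcal F_t] = -0.6360

For an AR(p) model X_t = c + sum_i phi_i X_{t-i} + eps_t, the
one-step-ahead conditional mean is
  E[X_{t+1} | X_t, ...] = c + sum_i phi_i X_{t+1-i}.
Substitute known values:
  E[X_{t+1} | ...] = (-0.212) * (3)
                   = -0.6360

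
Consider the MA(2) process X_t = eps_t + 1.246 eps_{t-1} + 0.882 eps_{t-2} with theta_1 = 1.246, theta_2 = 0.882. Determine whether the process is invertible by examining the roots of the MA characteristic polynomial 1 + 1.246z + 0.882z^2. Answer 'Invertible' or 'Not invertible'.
\text{Invertible}

The MA(q) characteristic polynomial is P(z) = 1 + 1.246z + 0.882z^2.
Invertibility requires all roots to lie outside the unit circle, i.e. |z| > 1 for every root.
Set 1 + (1.246) z + (0.882) z^2 = 0, i.e. a z^2 + b z + c = 0 with a = 0.882, b = 1.246, c = 1.
Discriminant D = b^2 - 4ac = (1.246)^2 - 4*(0.882)*1 = 1.552516 - (3.528) = -1.975484.
D < 0, so the roots are the complex-conjugate pair z = (-b +/- i sqrt(-D)) / (2a) = -0.7063 +/- 0.7968i.
For a conjugate pair |z|^2 = z * conj(z) = (product of roots) = c/a = 1/(0.882) = 1.133787, so |z| = sqrt(1.133787) = 1.0648 for both roots.
Moduli of all roots: 1.0648, 1.0648.
All moduli strictly greater than 1? Yes.
Verdict: Invertible.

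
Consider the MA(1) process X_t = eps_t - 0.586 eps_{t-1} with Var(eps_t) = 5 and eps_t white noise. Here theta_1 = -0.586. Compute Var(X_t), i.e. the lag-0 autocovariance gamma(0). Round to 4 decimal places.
\gamma(0) = 6.7170

For an MA(q) process X_t = eps_t + sum_i theta_i eps_{t-i} with
Var(eps_t) = sigma^2, the variance is
  gamma(0) = sigma^2 * (1 + sum_i theta_i^2).
  sum_i theta_i^2 = (-0.586)^2 = 0.343396.
  gamma(0) = 5 * (1 + 0.343396) = 5 * 1.343396 = 6.71698, which rounds to 6.7170.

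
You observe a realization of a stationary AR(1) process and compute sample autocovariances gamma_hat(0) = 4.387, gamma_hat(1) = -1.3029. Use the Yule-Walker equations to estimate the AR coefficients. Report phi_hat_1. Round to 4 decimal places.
\hat\phi_{1} = -0.2970

The Yule-Walker equations for an AR(p) process read, in matrix form,
  Gamma_p phi = r_p,   with   (Gamma_p)_{ij} = gamma(|i - j|),
                       (r_p)_i = gamma(i),   i,j = 1..p.
Substitute the sample gammas (Toeplitz matrix and right-hand side of size 1):
  Gamma_p = [[4.387]]
  r_p     = [-1.3029]
With p = 1 this is the single equation gamma(0) phi_1 = gamma(1):
  phi_hat_1 = gamma(1) / gamma(0) = -1.3029 / 4.387 = -0.2970.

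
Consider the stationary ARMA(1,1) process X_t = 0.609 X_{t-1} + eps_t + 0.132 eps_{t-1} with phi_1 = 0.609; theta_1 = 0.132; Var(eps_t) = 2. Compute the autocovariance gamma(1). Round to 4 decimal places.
\gamma(1) = 2.5450

Multiply the model equation by X_{t-k} and take expectations. With theta_0 = psi_0 = 1 and psi_j the MA(infinity) weights, this gives
  gamma(k) - sum_i phi_i gamma(k-i) = c_k,
  c_k = sigma^2 * sum_{j=k..q} theta_j psi_{j-k}   (c_k = 0 for k > q),
using gamma(-m) = gamma(m).
psi-weights needed (psi_j = theta_j + sum_i phi_i psi_{j-i}):
  psi_1 = theta_1 + phi_1 = 0.132 + (0.609) = 0.741
Right-hand sides:
  c_0 = sigma^2 (1 + theta_1 psi_1) = 2 * (1 + (0.132)(0.741)) = 2 * 1.097812 = 2.195624
  c_1 = sigma^2 theta_1 = 2 * (0.132) = 0.264
  c_2 = 0
Equations for k = 0 and k = 1 (AR order 1):
  gamma(0) = phi_1 gamma(1) + c_0
  gamma(1) = phi_1 gamma(0) + c_1
Substituting the second into the first: gamma(0) (1 - phi_1^2) = c_0 + phi_1 c_1, so
  gamma(0) = (c_0 + phi_1 c_1) / (1 - phi_1^2) = (2.195624 + (0.609)(0.264)) / (1 - (0.609)^2) = 2.3564 / 0.629119 = 3.745555.
  gamma(1) = phi_1 gamma(0) + c_1 = (0.609)(3.745555) + (0.264) = 2.545043.
Therefore gamma(1) = 2.5450 (to 4 decimal places).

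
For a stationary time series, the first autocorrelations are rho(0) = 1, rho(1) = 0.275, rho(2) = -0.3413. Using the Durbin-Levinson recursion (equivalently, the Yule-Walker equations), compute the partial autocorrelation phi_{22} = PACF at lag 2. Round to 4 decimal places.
\phi_{22} = -0.4510

The PACF at lag k is phi_{kk}, the last component of the solution
to the Yule-Walker system G_k phi = r_k where
  (G_k)_{ij} = rho(|i - j|), (r_k)_i = rho(i), i,j = 1..k.
Equivalently, Durbin-Levinson gives phi_{kk} iteratively:
  phi_{11} = rho(1)
  phi_{kk} = [rho(k) - sum_{j=1..k-1} phi_{k-1,j} rho(k-j)]
            / [1 - sum_{j=1..k-1} phi_{k-1,j} rho(j)],
  phi_{k,j} = phi_{k-1,j} - phi_{kk} phi_{k-1,k-j},  j = 1..k-1.
Step k = 1:
  phi_11 = rho(1) = 0.275.
Step k = 2:
  phi_22 = [rho(2) - phi_11 rho(1)] / [1 - phi_11 rho(1)] = [-0.3413 - (0.275)(0.275)] / [1 - (0.275)(0.275)]
         = -0.416925 / 0.924375 = -0.451.
Therefore phi_{22} = -0.4510.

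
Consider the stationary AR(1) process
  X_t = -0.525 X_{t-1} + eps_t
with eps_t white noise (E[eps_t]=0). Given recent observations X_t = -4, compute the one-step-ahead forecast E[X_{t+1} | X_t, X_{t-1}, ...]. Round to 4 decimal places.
E[X_{t+1} \mid \mathcal F_t] = 2.1000

For an AR(p) model X_t = c + sum_i phi_i X_{t-i} + eps_t, the
one-step-ahead conditional mean is
  E[X_{t+1} | X_t, ...] = c + sum_i phi_i X_{t+1-i}.
Substitute known values:
  E[X_{t+1} | ...] = (-0.525) * (-4)
                   = 2.1000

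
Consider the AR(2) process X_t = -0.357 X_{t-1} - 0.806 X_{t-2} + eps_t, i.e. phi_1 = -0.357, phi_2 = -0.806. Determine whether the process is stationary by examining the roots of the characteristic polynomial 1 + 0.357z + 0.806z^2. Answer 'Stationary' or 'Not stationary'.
\text{Stationary}

The AR(p) characteristic polynomial is P(z) = 1 + 0.357z + 0.806z^2.
Stationarity requires all roots to lie outside the unit circle, i.e. |z| > 1 for every root.
Set 1 + (0.357) z + (0.806) z^2 = 0, i.e. a z^2 + b z + c = 0 with a = 0.806, b = 0.357, c = 1.
Discriminant D = b^2 - 4ac = (0.357)^2 - 4*(0.806)*1 = 0.127449 - (3.224) = -3.096551.
D < 0, so the roots are the complex-conjugate pair z = (-b +/- i sqrt(-D)) / (2a) = -0.2215 +/- 1.0916i.
For a conjugate pair |z|^2 = z * conj(z) = (product of roots) = c/a = 1/(0.806) = 1.240695, so |z| = sqrt(1.240695) = 1.1139 for both roots.
Moduli of all roots: 1.1139, 1.1139.
All moduli strictly greater than 1? Yes.
Verdict: Stationary.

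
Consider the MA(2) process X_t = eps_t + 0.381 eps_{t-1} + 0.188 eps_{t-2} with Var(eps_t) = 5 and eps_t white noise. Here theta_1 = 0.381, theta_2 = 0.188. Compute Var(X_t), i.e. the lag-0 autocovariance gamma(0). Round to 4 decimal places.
\gamma(0) = 5.9025

For an MA(q) process X_t = eps_t + sum_i theta_i eps_{t-i} with
Var(eps_t) = sigma^2, the variance is
  gamma(0) = sigma^2 * (1 + sum_i theta_i^2).
  sum_i theta_i^2 = (0.381)^2 + (0.188)^2 = 0.145161 + 0.035344 = 0.180505.
  gamma(0) = 5 * (1 + 0.180505) = 5 * 1.180505 = 5.902525, which rounds to 5.9025.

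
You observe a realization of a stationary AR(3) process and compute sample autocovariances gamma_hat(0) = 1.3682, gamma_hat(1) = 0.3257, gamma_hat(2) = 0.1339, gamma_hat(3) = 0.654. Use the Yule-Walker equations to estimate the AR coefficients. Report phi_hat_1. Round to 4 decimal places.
\hat\phi_{1} = 0.2070

The Yule-Walker equations for an AR(p) process read, in matrix form,
  Gamma_p phi = r_p,   with   (Gamma_p)_{ij} = gamma(|i - j|),
                       (r_p)_i = gamma(i),   i,j = 1..p.
Substitute the sample gammas (Toeplitz matrix and right-hand side of size 3):
  Gamma_p = [[1.3682, 0.3257, 0.1339], [0.3257, 1.3682, 0.3257], [0.1339, 0.3257, 1.3682]]
  r_p     = [0.3257, 0.1339, 0.654]
Written out (R1..R3):
  (R1) 1.3682 phi_1 + 0.3257 phi_2 + 0.1339 phi_3 = 0.3257
  (R2) 0.3257 phi_1 + 1.3682 phi_2 + 0.3257 phi_3 = 0.1339
  (R3) 0.1339 phi_1 + 0.3257 phi_2 + 1.3682 phi_3 = 0.654
Gaussian elimination:
  R2 <- R2 - (0.3257/1.3682) R1 = R2 - (0.23805) R1:  1.290667 phi_2 + 0.293825 phi_3 = 0.056367
  R3 <- R3 - (0.1339/1.3682) R1 = R3 - (0.097866) R1:  0.293825 phi_2 + 1.355096 phi_3 = 0.622125
  R3 <- R3 - (0.293825/1.290667) R2 = R3 - (0.227654) R2:  1.288205 phi_3 = 0.609293
Back-substitution:
  phi_hat_3 = 0.609293 / 1.288205 = 0.472978
  phi_hat_2 = (0.056367 - (0.293825)(0.472978)) / 1.290667 = -0.064002
  phi_hat_1 = (0.3257 - (0.3257)(-0.064002) - (0.1339)(0.472978)) / 1.3682 = 0.206997
So phi_hat = [0.2070, -0.0640, 0.4730].
Therefore phi_hat_1 = 0.2070.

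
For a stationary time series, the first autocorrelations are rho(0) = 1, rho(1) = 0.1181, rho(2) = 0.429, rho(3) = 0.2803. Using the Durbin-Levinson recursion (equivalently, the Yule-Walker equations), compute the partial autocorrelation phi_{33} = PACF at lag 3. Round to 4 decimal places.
\phi_{33} = 0.2480

The PACF at lag k is phi_{kk}, the last component of the solution
to the Yule-Walker system G_k phi = r_k where
  (G_k)_{ij} = rho(|i - j|), (r_k)_i = rho(i), i,j = 1..k.
Equivalently, Durbin-Levinson gives phi_{kk} iteratively:
  phi_{11} = rho(1)
  phi_{kk} = [rho(k) - sum_{j=1..k-1} phi_{k-1,j} rho(k-j)]
            / [1 - sum_{j=1..k-1} phi_{k-1,j} rho(j)],
  phi_{k,j} = phi_{k-1,j} - phi_{kk} phi_{k-1,k-j},  j = 1..k-1.
Step k = 1:
  phi_11 = rho(1) = 0.1181.
Step k = 2:
  phi_22 = [rho(2) - phi_11 rho(1)] / [1 - phi_11 rho(1)] = [0.429 - (0.1181)(0.1181)] / [1 - (0.1181)(0.1181)]
         = 0.41505239 / 0.98605239 = 0.420923.
  Update: phi_21 = phi_11 - phi_22 phi_11 = 0.1181 - (0.420923)(0.1181) = 0.068389.
Step k = 3:
  phi_33 = [rho(3) - phi_21 rho(2) - phi_22 rho(1)] / [1 - phi_21 rho(1) - phi_22 rho(2)]
    numerator   = 0.2803 - (0.068389)(0.429) - (0.420923)(0.1181) = 0.2012501
    denominator = 1 - (0.068389)(0.1181) - (0.420923)(0.429) = 0.81134718
  phi_33 = 0.2012501 / 0.81134718 = 0.248.
Therefore phi_{33} = 0.2480.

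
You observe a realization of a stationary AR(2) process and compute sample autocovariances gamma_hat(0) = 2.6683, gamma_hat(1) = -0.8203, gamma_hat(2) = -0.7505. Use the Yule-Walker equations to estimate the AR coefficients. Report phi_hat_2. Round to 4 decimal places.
\hat\phi_{2} = -0.4150

The Yule-Walker equations for an AR(p) process read, in matrix form,
  Gamma_p phi = r_p,   with   (Gamma_p)_{ij} = gamma(|i - j|),
                       (r_p)_i = gamma(i),   i,j = 1..p.
Substitute the sample gammas (Toeplitz matrix and right-hand side of size 2):
  Gamma_p = [[2.6683, -0.8203], [-0.8203, 2.6683]]
  r_p     = [-0.8203, -0.7505]
Written out:
  2.6683 phi_1 - 0.8203 phi_2 = -0.8203
  -0.8203 phi_1 + 2.6683 phi_2 = -0.7505
Solve by Cramer's rule:
  det = gamma(0)^2 - gamma(1)^2 = (2.6683)^2 - (-0.8203)^2 = 7.11982489 - 0.67289209 = 6.4469328
  phi_hat_1 = [gamma(1) gamma(0) - gamma(1) gamma(2)] / det = [(-0.8203)(2.6683) - (-0.8203)(-0.7505)] / 6.4469328 = -2.80444164 / 6.4469328 = -0.435
  phi_hat_2 = [gamma(0) gamma(2) - gamma(1)^2] / det = [(2.6683)(-0.7505) - (-0.8203)^2] / 6.4469328 = -2.67545124 / 6.4469328 = -0.415
So phi_hat = [-0.4350, -0.4150].
Therefore phi_hat_2 = -0.4150.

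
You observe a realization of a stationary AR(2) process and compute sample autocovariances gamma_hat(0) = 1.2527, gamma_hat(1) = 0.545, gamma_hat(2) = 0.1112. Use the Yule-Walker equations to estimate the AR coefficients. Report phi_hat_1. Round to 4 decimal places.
\hat\phi_{1} = 0.4890

The Yule-Walker equations for an AR(p) process read, in matrix form,
  Gamma_p phi = r_p,   with   (Gamma_p)_{ij} = gamma(|i - j|),
                       (r_p)_i = gamma(i),   i,j = 1..p.
Substitute the sample gammas (Toeplitz matrix and right-hand side of size 2):
  Gamma_p = [[1.2527, 0.545], [0.545, 1.2527]]
  r_p     = [0.545, 0.1112]
Written out:
  1.2527 phi_1 + 0.545 phi_2 = 0.545
  0.545 phi_1 + 1.2527 phi_2 = 0.1112
Solve by Cramer's rule:
  det = gamma(0)^2 - gamma(1)^2 = (1.2527)^2 - (0.545)^2 = 1.56925729 - 0.297025 = 1.27223229
  phi_hat_1 = [gamma(1) gamma(0) - gamma(1) gamma(2)] / det = [(0.545)(1.2527) - (0.545)(0.1112)] / 1.27223229 = 0.6221175 / 1.27223229 = 0.489
  phi_hat_2 = [gamma(0) gamma(2) - gamma(1)^2] / det = [(1.2527)(0.1112) - (0.545)^2] / 1.27223229 = -0.15772476 / 1.27223229 = -0.124
So phi_hat = [0.4890, -0.1240].
Therefore phi_hat_1 = 0.4890.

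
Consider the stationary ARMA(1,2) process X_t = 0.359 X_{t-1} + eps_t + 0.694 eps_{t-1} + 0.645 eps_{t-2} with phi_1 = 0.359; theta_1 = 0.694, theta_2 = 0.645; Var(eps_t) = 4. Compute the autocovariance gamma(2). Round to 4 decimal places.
\gamma(2) = 6.2584

Multiply the model equation by X_{t-k} and take expectations. With theta_0 = psi_0 = 1 and psi_j the MA(infinity) weights, this gives
  gamma(k) - sum_i phi_i gamma(k-i) = c_k,
  c_k = sigma^2 * sum_{j=k..q} theta_j psi_{j-k}   (c_k = 0 for k > q),
using gamma(-m) = gamma(m).
psi-weights needed (psi_j = theta_j + sum_i phi_i psi_{j-i}):
  psi_1 = theta_1 + phi_1 = 0.694 + (0.359) = 1.053
  psi_2 = theta_2 + phi_1 psi_1 = 0.645 + (0.359)(1.053) = 1.023027
Right-hand sides:
  c_0 = sigma^2 (1 + theta_1 psi_1 + theta_2 psi_2) = 4 * (1 + (0.694)(1.053) + (0.645)(1.023027)) = 4 * 2.390634 = 9.562538
  c_1 = sigma^2 (theta_1 + theta_2 psi_1) = 4 * (0.694 + (0.645)(1.053)) = 5.49274
  c_2 = sigma^2 theta_2 = 4 * (0.645) = 2.58
Equations for k = 0 and k = 1 (AR order 1):
  gamma(0) = phi_1 gamma(1) + c_0
  gamma(1) = phi_1 gamma(0) + c_1
Substituting the second into the first: gamma(0) (1 - phi_1^2) = c_0 + phi_1 c_1, so
  gamma(0) = (c_0 + phi_1 c_1) / (1 - phi_1^2) = (9.562538 + (0.359)(5.49274)) / (1 - (0.359)^2) = 11.534431 / 0.871119 = 13.240936.
  gamma(1) = phi_1 gamma(0) + c_1 = (0.359)(13.240936) + (5.49274) = 10.246236.
For k = 2: gamma(2) = phi_1 gamma(1) + c_2
  = (0.359)(10.246236) + (2.58) = 6.258399.
Therefore gamma(2) = 6.2584 (to 4 decimal places).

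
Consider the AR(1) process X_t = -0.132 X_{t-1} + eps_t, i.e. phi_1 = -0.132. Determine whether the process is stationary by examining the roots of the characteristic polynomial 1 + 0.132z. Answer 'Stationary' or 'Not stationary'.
\text{Stationary}

The AR(p) characteristic polynomial is P(z) = 1 + 0.132z.
Stationarity requires all roots to lie outside the unit circle, i.e. |z| > 1 for every root.
This is linear in z: 1 + (0.132) z = 0  =>  z = -1/(0.132) = -7.575758,  |z| = 7.575758.
Moduli of all roots: 7.5758.
All moduli strictly greater than 1? Yes.
Verdict: Stationary.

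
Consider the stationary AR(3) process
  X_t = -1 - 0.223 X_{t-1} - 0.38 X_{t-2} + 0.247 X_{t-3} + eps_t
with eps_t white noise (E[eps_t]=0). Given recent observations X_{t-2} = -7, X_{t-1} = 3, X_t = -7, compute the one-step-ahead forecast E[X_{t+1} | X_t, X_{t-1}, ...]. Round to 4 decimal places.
E[X_{t+1} \mid \mathcal F_t] = -2.3080

For an AR(p) model X_t = c + sum_i phi_i X_{t-i} + eps_t, the
one-step-ahead conditional mean is
  E[X_{t+1} | X_t, ...] = c + sum_i phi_i X_{t+1-i}.
Substitute known values:
  E[X_{t+1} | ...] = -1 + (-0.223) * (-7) + (-0.38) * (3) + (0.247) * (-7)
                   = -2.3080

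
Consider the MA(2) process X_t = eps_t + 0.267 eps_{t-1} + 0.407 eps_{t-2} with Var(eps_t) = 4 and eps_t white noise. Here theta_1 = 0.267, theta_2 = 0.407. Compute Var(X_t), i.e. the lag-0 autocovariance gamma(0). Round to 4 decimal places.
\gamma(0) = 4.9478

For an MA(q) process X_t = eps_t + sum_i theta_i eps_{t-i} with
Var(eps_t) = sigma^2, the variance is
  gamma(0) = sigma^2 * (1 + sum_i theta_i^2).
  sum_i theta_i^2 = (0.267)^2 + (0.407)^2 = 0.071289 + 0.165649 = 0.236938.
  gamma(0) = 4 * (1 + 0.236938) = 4 * 1.236938 = 4.947752, which rounds to 4.9478.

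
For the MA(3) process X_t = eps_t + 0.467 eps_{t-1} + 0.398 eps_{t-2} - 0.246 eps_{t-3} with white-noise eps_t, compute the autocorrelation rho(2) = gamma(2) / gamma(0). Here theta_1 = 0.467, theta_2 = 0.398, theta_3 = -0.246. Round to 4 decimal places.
\rho(2) = 0.1970

For an MA(q) process with theta_0 = 1, the autocovariance is
  gamma(k) = sigma^2 * sum_{i=0..q-k} theta_i * theta_{i+k},
and rho(k) = gamma(k) / gamma(0). Sigma^2 cancels.
  numerator   = (1)*(0.398) + (0.467)*(-0.246) = 0.283118.
  denominator = (1)^2 + (0.467)^2 + (0.398)^2 + (-0.246)^2 = 1.437009.
  rho(2) = 0.283118 / 1.437009 = 0.1970.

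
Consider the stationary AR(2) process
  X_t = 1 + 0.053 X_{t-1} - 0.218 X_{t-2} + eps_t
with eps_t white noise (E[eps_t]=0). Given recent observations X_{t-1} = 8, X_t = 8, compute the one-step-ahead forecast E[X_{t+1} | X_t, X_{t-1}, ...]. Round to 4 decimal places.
E[X_{t+1} \mid \mathcal F_t] = -0.3200

For an AR(p) model X_t = c + sum_i phi_i X_{t-i} + eps_t, the
one-step-ahead conditional mean is
  E[X_{t+1} | X_t, ...] = c + sum_i phi_i X_{t+1-i}.
Substitute known values:
  E[X_{t+1} | ...] = 1 + (0.053) * (8) + (-0.218) * (8)
                   = -0.3200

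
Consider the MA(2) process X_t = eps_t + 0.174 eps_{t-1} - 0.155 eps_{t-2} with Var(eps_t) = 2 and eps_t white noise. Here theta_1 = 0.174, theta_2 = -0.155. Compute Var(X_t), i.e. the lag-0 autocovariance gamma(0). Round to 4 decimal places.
\gamma(0) = 2.1086

For an MA(q) process X_t = eps_t + sum_i theta_i eps_{t-i} with
Var(eps_t) = sigma^2, the variance is
  gamma(0) = sigma^2 * (1 + sum_i theta_i^2).
  sum_i theta_i^2 = (0.174)^2 + (-0.155)^2 = 0.030276 + 0.024025 = 0.054301.
  gamma(0) = 2 * (1 + 0.054301) = 2 * 1.054301 = 2.108602, which rounds to 2.1086.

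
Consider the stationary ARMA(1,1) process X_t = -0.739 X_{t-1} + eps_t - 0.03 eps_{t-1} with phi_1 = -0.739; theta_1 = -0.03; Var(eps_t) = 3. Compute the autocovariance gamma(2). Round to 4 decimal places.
\gamma(2) = 3.8395

Multiply the model equation by X_{t-k} and take expectations. With theta_0 = psi_0 = 1 and psi_j the MA(infinity) weights, this gives
  gamma(k) - sum_i phi_i gamma(k-i) = c_k,
  c_k = sigma^2 * sum_{j=k..q} theta_j psi_{j-k}   (c_k = 0 for k > q),
using gamma(-m) = gamma(m).
psi-weights needed (psi_j = theta_j + sum_i phi_i psi_{j-i}):
  psi_1 = theta_1 + phi_1 = -0.03 + (-0.739) = -0.769
Right-hand sides:
  c_0 = sigma^2 (1 + theta_1 psi_1) = 3 * (1 + (-0.03)(-0.769)) = 3 * 1.02307 = 3.06921
  c_1 = sigma^2 theta_1 = 3 * (-0.03) = -0.09
  c_2 = 0
Equations for k = 0 and k = 1 (AR order 1):
  gamma(0) = phi_1 gamma(1) + c_0
  gamma(1) = phi_1 gamma(0) + c_1
Substituting the second into the first: gamma(0) (1 - phi_1^2) = c_0 + phi_1 c_1, so
  gamma(0) = (c_0 + phi_1 c_1) / (1 - phi_1^2) = (3.06921 + (-0.739)(-0.09)) / (1 - (-0.739)^2) = 3.13572 / 0.453879 = 6.908714.
  gamma(1) = phi_1 gamma(0) + c_1 = (-0.739)(6.908714) + (-0.09) = -5.195539.
For k = 2 (> q): gamma(2) = phi_1 gamma(1) = (-0.739)(-5.195539) = 3.839504.
Therefore gamma(2) = 3.8395 (to 4 decimal places).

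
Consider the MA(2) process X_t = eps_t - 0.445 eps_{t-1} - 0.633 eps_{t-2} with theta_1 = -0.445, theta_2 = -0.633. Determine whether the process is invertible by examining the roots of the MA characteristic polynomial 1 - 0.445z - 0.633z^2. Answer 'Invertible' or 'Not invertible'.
\text{Not invertible}

The MA(q) characteristic polynomial is P(z) = 1 - 0.445z - 0.633z^2.
Invertibility requires all roots to lie outside the unit circle, i.e. |z| > 1 for every root.
Set 1 + (-0.445) z + (-0.633) z^2 = 0, i.e. a z^2 + b z + c = 0 with a = -0.633, b = -0.445, c = 1.
Discriminant D = b^2 - 4ac = (-0.445)^2 - 4*(-0.633)*1 = 0.198025 - (-2.532) = 2.730025.
D >= 0, so the roots are real: z = (-b +/- sqrt(D)) / (2a) = (0.445 +/- 1.652279) / (-1.266).
  z_1 = (0.445 + 1.652279) / (-1.266) = -1.6566,   |z_1| = 1.6566.
  z_2 = (0.445 - 1.652279) / (-1.266) = 0.9536,   |z_2| = 0.9536.
Moduli of all roots: 1.6566, 0.9536.
All moduli strictly greater than 1? No.
Verdict: Not invertible.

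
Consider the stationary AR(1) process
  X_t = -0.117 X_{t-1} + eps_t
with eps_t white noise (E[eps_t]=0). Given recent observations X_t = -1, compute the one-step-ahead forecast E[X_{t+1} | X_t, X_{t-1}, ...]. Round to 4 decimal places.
E[X_{t+1} \mid \mathcal F_t] = 0.1170

For an AR(p) model X_t = c + sum_i phi_i X_{t-i} + eps_t, the
one-step-ahead conditional mean is
  E[X_{t+1} | X_t, ...] = c + sum_i phi_i X_{t+1-i}.
Substitute known values:
  E[X_{t+1} | ...] = (-0.117) * (-1)
                   = 0.1170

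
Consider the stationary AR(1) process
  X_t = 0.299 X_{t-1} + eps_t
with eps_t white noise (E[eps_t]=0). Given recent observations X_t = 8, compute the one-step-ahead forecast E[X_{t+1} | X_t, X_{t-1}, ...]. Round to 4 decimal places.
E[X_{t+1} \mid \mathcal F_t] = 2.3920

For an AR(p) model X_t = c + sum_i phi_i X_{t-i} + eps_t, the
one-step-ahead conditional mean is
  E[X_{t+1} | X_t, ...] = c + sum_i phi_i X_{t+1-i}.
Substitute known values:
  E[X_{t+1} | ...] = (0.299) * (8)
                   = 2.3920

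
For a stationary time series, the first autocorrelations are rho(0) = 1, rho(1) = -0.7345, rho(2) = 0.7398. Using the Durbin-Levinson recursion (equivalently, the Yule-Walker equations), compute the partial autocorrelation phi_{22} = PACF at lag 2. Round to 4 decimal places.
\phi_{22} = 0.4350

The PACF at lag k is phi_{kk}, the last component of the solution
to the Yule-Walker system G_k phi = r_k where
  (G_k)_{ij} = rho(|i - j|), (r_k)_i = rho(i), i,j = 1..k.
Equivalently, Durbin-Levinson gives phi_{kk} iteratively:
  phi_{11} = rho(1)
  phi_{kk} = [rho(k) - sum_{j=1..k-1} phi_{k-1,j} rho(k-j)]
            / [1 - sum_{j=1..k-1} phi_{k-1,j} rho(j)],
  phi_{k,j} = phi_{k-1,j} - phi_{kk} phi_{k-1,k-j},  j = 1..k-1.
Step k = 1:
  phi_11 = rho(1) = -0.7345.
Step k = 2:
  phi_22 = [rho(2) - phi_11 rho(1)] / [1 - phi_11 rho(1)] = [0.7398 - (-0.7345)(-0.7345)] / [1 - (-0.7345)(-0.7345)]
         = 0.20030975 / 0.46050975 = 0.435.
Therefore phi_{22} = 0.4350.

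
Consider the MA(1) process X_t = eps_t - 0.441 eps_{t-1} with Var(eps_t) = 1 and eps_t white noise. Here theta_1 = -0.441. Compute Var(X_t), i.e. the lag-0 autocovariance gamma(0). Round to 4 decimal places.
\gamma(0) = 1.1945

For an MA(q) process X_t = eps_t + sum_i theta_i eps_{t-i} with
Var(eps_t) = sigma^2, the variance is
  gamma(0) = sigma^2 * (1 + sum_i theta_i^2).
  sum_i theta_i^2 = (-0.441)^2 = 0.194481.
  gamma(0) = 1 * (1 + 0.194481) = 1 * 1.194481 = 1.194481, which rounds to 1.1945.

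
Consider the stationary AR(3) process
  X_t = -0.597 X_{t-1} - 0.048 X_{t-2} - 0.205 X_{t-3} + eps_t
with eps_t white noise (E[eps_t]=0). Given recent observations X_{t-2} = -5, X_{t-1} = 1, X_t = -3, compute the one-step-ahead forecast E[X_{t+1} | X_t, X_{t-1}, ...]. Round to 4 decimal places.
E[X_{t+1} \mid \mathcal F_t] = 2.7680

For an AR(p) model X_t = c + sum_i phi_i X_{t-i} + eps_t, the
one-step-ahead conditional mean is
  E[X_{t+1} | X_t, ...] = c + sum_i phi_i X_{t+1-i}.
Substitute known values:
  E[X_{t+1} | ...] = (-0.597) * (-3) + (-0.048) * (1) + (-0.205) * (-5)
                   = 2.7680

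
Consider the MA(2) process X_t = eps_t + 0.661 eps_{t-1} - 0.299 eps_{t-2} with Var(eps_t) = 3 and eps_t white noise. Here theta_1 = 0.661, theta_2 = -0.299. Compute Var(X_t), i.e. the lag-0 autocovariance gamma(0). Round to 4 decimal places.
\gamma(0) = 4.5790

For an MA(q) process X_t = eps_t + sum_i theta_i eps_{t-i} with
Var(eps_t) = sigma^2, the variance is
  gamma(0) = sigma^2 * (1 + sum_i theta_i^2).
  sum_i theta_i^2 = (0.661)^2 + (-0.299)^2 = 0.436921 + 0.089401 = 0.526322.
  gamma(0) = 3 * (1 + 0.526322) = 3 * 1.526322 = 4.578966, which rounds to 4.5790.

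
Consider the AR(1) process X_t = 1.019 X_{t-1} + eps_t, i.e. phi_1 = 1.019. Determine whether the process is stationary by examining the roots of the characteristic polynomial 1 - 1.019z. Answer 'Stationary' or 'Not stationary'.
\text{Not stationary}

The AR(p) characteristic polynomial is P(z) = 1 - 1.019z.
Stationarity requires all roots to lie outside the unit circle, i.e. |z| > 1 for every root.
This is linear in z: 1 + (-1.019) z = 0  =>  z = -1/(-1.019) = 0.981354,  |z| = 0.981354.
Moduli of all roots: 0.9814.
All moduli strictly greater than 1? No.
Verdict: Not stationary.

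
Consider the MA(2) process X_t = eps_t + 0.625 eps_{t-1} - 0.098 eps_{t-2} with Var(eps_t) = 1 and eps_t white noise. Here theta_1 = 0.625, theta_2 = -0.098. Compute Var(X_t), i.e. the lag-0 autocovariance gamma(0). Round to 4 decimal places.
\gamma(0) = 1.4002

For an MA(q) process X_t = eps_t + sum_i theta_i eps_{t-i} with
Var(eps_t) = sigma^2, the variance is
  gamma(0) = sigma^2 * (1 + sum_i theta_i^2).
  sum_i theta_i^2 = (0.625)^2 + (-0.098)^2 = 0.390625 + 0.009604 = 0.400229.
  gamma(0) = 1 * (1 + 0.400229) = 1 * 1.400229 = 1.400229, which rounds to 1.4002.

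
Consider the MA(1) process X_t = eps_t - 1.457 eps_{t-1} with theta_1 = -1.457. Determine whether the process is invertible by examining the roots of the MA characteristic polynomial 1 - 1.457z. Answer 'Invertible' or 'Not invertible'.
\text{Not invertible}

The MA(q) characteristic polynomial is P(z) = 1 - 1.457z.
Invertibility requires all roots to lie outside the unit circle, i.e. |z| > 1 for every root.
This is linear in z: 1 + (-1.457) z = 0  =>  z = -1/(-1.457) = 0.686342,  |z| = 0.686342.
Moduli of all roots: 0.6863.
All moduli strictly greater than 1? No.
Verdict: Not invertible.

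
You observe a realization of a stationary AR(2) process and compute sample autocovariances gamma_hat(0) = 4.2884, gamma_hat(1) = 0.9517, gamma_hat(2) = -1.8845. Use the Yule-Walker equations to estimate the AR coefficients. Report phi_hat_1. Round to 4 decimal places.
\hat\phi_{1} = 0.3360

The Yule-Walker equations for an AR(p) process read, in matrix form,
  Gamma_p phi = r_p,   with   (Gamma_p)_{ij} = gamma(|i - j|),
                       (r_p)_i = gamma(i),   i,j = 1..p.
Substitute the sample gammas (Toeplitz matrix and right-hand side of size 2):
  Gamma_p = [[4.2884, 0.9517], [0.9517, 4.2884]]
  r_p     = [0.9517, -1.8845]
Written out:
  4.2884 phi_1 + 0.9517 phi_2 = 0.9517
  0.9517 phi_1 + 4.2884 phi_2 = -1.8845
Solve by Cramer's rule:
  det = gamma(0)^2 - gamma(1)^2 = (4.2884)^2 - (0.9517)^2 = 18.39037456 - 0.90573289 = 17.48464167
  phi_hat_1 = [gamma(1) gamma(0) - gamma(1) gamma(2)] / det = [(0.9517)(4.2884) - (0.9517)(-1.8845)] / 17.48464167 = 5.87474893 / 17.48464167 = 0.336
  phi_hat_2 = [gamma(0) gamma(2) - gamma(1)^2] / det = [(4.2884)(-1.8845) - (0.9517)^2] / 17.48464167 = -8.98722269 / 17.48464167 = -0.514
So phi_hat = [0.3360, -0.5140].
Therefore phi_hat_1 = 0.3360.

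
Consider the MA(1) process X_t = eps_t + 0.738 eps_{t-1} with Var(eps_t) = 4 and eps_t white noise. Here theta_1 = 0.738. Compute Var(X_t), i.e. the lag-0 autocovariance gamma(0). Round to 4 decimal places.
\gamma(0) = 6.1786

For an MA(q) process X_t = eps_t + sum_i theta_i eps_{t-i} with
Var(eps_t) = sigma^2, the variance is
  gamma(0) = sigma^2 * (1 + sum_i theta_i^2).
  sum_i theta_i^2 = (0.738)^2 = 0.544644.
  gamma(0) = 4 * (1 + 0.544644) = 4 * 1.544644 = 6.178576, which rounds to 6.1786.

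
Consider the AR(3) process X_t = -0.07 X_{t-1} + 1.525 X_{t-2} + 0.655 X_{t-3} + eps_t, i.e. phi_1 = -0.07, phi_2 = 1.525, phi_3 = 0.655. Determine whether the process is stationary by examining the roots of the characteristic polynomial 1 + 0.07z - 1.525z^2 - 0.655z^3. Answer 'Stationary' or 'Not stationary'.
\text{Not stationary}

The AR(p) characteristic polynomial is P(z) = 1 + 0.07z - 1.525z^2 - 0.655z^3.
Stationarity requires all roots to lie outside the unit circle, i.e. |z| > 1 for every root.
Degree 3: look for a simple real root z0 first, then factor out (1 - z/z0) and solve the remaining quadratic.
Testing z0 = -2: P(-2) = 1 + (0.07)(-2) + (-1.525)(-2)^2 + (-0.655)(-2)^3
  = 1 + (-0.14) + (-6.1) + (5.24) = 0.  So z_0 = -2 is a root, |z_0| = 2.
Divide out the factor (1 + 0.5 z) = (1 - z/z0) (since 1/z0 = -0.5):
  P(z) = (1 + 0.5 z)(1 + (-0.43) z + (-1.31) z^2)
  [check: z-coef -0.43 - (-0.5) = 0.07; z^2-coef -1.31 - (-0.5)(-0.43) = -1.525; z^3-coef -(-0.5)(-1.31) = -0.655.]
Remaining roots from the quadratic factor 1 + (-0.43) z + (-1.31) z^2:
  Set 1 + (-0.43) z + (-1.31) z^2 = 0, i.e. a z^2 + b z + c = 0 with a = -1.31, b = -0.43, c = 1.
  Discriminant D = b^2 - 4ac = (-0.43)^2 - 4*(-1.31)*1 = 0.1849 - (-5.24) = 5.4249.
  D >= 0, so the roots are real: z = (-b +/- sqrt(D)) / (2a) = (0.43 +/- 2.329141) / (-2.62).
    z_1 = (0.43 + 2.329141) / (-2.62) = -1.0531,   |z_1| = 1.0531.
    z_2 = (0.43 - 2.329141) / (-2.62) = 0.7249,   |z_2| = 0.7249.
Moduli of all roots: 2.0000, 1.0531, 0.7249.
All moduli strictly greater than 1? No.
Verdict: Not stationary.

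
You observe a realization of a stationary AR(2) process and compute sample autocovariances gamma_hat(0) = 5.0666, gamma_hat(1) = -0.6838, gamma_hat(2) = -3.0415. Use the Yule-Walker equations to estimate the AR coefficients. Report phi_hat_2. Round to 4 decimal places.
\hat\phi_{2} = -0.6300

The Yule-Walker equations for an AR(p) process read, in matrix form,
  Gamma_p phi = r_p,   with   (Gamma_p)_{ij} = gamma(|i - j|),
                       (r_p)_i = gamma(i),   i,j = 1..p.
Substitute the sample gammas (Toeplitz matrix and right-hand side of size 2):
  Gamma_p = [[5.0666, -0.6838], [-0.6838, 5.0666]]
  r_p     = [-0.6838, -3.0415]
Written out:
  5.0666 phi_1 - 0.6838 phi_2 = -0.6838
  -0.6838 phi_1 + 5.0666 phi_2 = -3.0415
Solve by Cramer's rule:
  det = gamma(0)^2 - gamma(1)^2 = (5.0666)^2 - (-0.6838)^2 = 25.67043556 - 0.46758244 = 25.20285312
  phi_hat_1 = [gamma(1) gamma(0) - gamma(1) gamma(2)] / det = [(-0.6838)(5.0666) - (-0.6838)(-3.0415)] / 25.20285312 = -5.54431878 / 25.20285312 = -0.22
  phi_hat_2 = [gamma(0) gamma(2) - gamma(1)^2] / det = [(5.0666)(-3.0415) - (-0.6838)^2] / 25.20285312 = -15.87764634 / 25.20285312 = -0.63
So phi_hat = [-0.2200, -0.6300].
Therefore phi_hat_2 = -0.6300.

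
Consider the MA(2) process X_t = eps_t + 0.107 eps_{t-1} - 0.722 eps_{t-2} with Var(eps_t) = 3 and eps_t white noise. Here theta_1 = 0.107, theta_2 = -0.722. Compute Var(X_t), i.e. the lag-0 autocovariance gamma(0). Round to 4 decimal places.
\gamma(0) = 4.5982

For an MA(q) process X_t = eps_t + sum_i theta_i eps_{t-i} with
Var(eps_t) = sigma^2, the variance is
  gamma(0) = sigma^2 * (1 + sum_i theta_i^2).
  sum_i theta_i^2 = (0.107)^2 + (-0.722)^2 = 0.011449 + 0.521284 = 0.532733.
  gamma(0) = 3 * (1 + 0.532733) = 3 * 1.532733 = 4.598199, which rounds to 4.5982.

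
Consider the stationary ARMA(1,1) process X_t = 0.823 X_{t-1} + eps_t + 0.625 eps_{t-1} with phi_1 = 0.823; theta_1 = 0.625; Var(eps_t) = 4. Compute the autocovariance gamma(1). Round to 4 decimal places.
\gamma(1) = 27.1833

Multiply the model equation by X_{t-k} and take expectations. With theta_0 = psi_0 = 1 and psi_j the MA(infinity) weights, this gives
  gamma(k) - sum_i phi_i gamma(k-i) = c_k,
  c_k = sigma^2 * sum_{j=k..q} theta_j psi_{j-k}   (c_k = 0 for k > q),
using gamma(-m) = gamma(m).
psi-weights needed (psi_j = theta_j + sum_i phi_i psi_{j-i}):
  psi_1 = theta_1 + phi_1 = 0.625 + (0.823) = 1.448
Right-hand sides:
  c_0 = sigma^2 (1 + theta_1 psi_1) = 4 * (1 + (0.625)(1.448)) = 4 * 1.905 = 7.62
  c_1 = sigma^2 theta_1 = 4 * (0.625) = 2.5
  c_2 = 0
Equations for k = 0 and k = 1 (AR order 1):
  gamma(0) = phi_1 gamma(1) + c_0
  gamma(1) = phi_1 gamma(0) + c_1
Substituting the second into the first: gamma(0) (1 - phi_1^2) = c_0 + phi_1 c_1, so
  gamma(0) = (c_0 + phi_1 c_1) / (1 - phi_1^2) = (7.62 + (0.823)(2.5)) / (1 - (0.823)^2) = 9.6775 / 0.322671 = 29.991849.
  gamma(1) = phi_1 gamma(0) + c_1 = (0.823)(29.991849) + (2.5) = 27.183292.
Therefore gamma(1) = 27.1833 (to 4 decimal places).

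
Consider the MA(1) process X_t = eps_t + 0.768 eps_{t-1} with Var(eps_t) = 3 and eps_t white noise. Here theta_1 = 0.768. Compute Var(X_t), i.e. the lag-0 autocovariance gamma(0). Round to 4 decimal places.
\gamma(0) = 4.7695

For an MA(q) process X_t = eps_t + sum_i theta_i eps_{t-i} with
Var(eps_t) = sigma^2, the variance is
  gamma(0) = sigma^2 * (1 + sum_i theta_i^2).
  sum_i theta_i^2 = (0.768)^2 = 0.589824.
  gamma(0) = 3 * (1 + 0.589824) = 3 * 1.589824 = 4.769472, which rounds to 4.7695.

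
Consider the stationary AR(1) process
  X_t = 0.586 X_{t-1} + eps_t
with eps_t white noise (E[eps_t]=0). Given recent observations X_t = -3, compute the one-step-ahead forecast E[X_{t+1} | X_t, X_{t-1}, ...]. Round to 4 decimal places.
E[X_{t+1} \mid \mathcal F_t] = -1.7580

For an AR(p) model X_t = c + sum_i phi_i X_{t-i} + eps_t, the
one-step-ahead conditional mean is
  E[X_{t+1} | X_t, ...] = c + sum_i phi_i X_{t+1-i}.
Substitute known values:
  E[X_{t+1} | ...] = (0.586) * (-3)
                   = -1.7580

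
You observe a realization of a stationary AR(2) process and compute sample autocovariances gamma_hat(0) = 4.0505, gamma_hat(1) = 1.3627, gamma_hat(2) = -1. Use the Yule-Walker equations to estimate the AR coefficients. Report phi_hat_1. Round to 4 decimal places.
\hat\phi_{1} = 0.4730

The Yule-Walker equations for an AR(p) process read, in matrix form,
  Gamma_p phi = r_p,   with   (Gamma_p)_{ij} = gamma(|i - j|),
                       (r_p)_i = gamma(i),   i,j = 1..p.
Substitute the sample gammas (Toeplitz matrix and right-hand side of size 2):
  Gamma_p = [[4.0505, 1.3627], [1.3627, 4.0505]]
  r_p     = [1.3627, -1.0]
Written out:
  4.0505 phi_1 + 1.3627 phi_2 = 1.3627
  1.3627 phi_1 + 4.0505 phi_2 = -1
Solve by Cramer's rule:
  det = gamma(0)^2 - gamma(1)^2 = (4.0505)^2 - (1.3627)^2 = 16.40655025 - 1.85695129 = 14.54959896
  phi_hat_1 = [gamma(1) gamma(0) - gamma(1) gamma(2)] / det = [(1.3627)(4.0505) - (1.3627)(-1)] / 14.54959896 = 6.88231635 / 14.54959896 = 0.473
  phi_hat_2 = [gamma(0) gamma(2) - gamma(1)^2] / det = [(4.0505)(-1) - (1.3627)^2] / 14.54959896 = -5.90745129 / 14.54959896 = -0.406
So phi_hat = [0.4730, -0.4060].
Therefore phi_hat_1 = 0.4730.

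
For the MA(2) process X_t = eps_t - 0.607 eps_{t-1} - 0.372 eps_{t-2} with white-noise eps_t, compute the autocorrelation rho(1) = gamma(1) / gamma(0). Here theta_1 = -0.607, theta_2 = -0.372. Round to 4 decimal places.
\rho(1) = -0.2530

For an MA(q) process with theta_0 = 1, the autocovariance is
  gamma(k) = sigma^2 * sum_{i=0..q-k} theta_i * theta_{i+k},
and rho(k) = gamma(k) / gamma(0). Sigma^2 cancels.
  numerator   = (1)*(-0.607) + (-0.607)*(-0.372) = -0.381196.
  denominator = (1)^2 + (-0.607)^2 + (-0.372)^2 = 1.506833.
  rho(1) = -0.381196 / 1.506833 = -0.2530.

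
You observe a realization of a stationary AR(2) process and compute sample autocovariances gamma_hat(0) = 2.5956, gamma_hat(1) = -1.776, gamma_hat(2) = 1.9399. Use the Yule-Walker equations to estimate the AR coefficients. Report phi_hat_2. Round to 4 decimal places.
\hat\phi_{2} = 0.5250

The Yule-Walker equations for an AR(p) process read, in matrix form,
  Gamma_p phi = r_p,   with   (Gamma_p)_{ij} = gamma(|i - j|),
                       (r_p)_i = gamma(i),   i,j = 1..p.
Substitute the sample gammas (Toeplitz matrix and right-hand side of size 2):
  Gamma_p = [[2.5956, -1.776], [-1.776, 2.5956]]
  r_p     = [-1.776, 1.9399]
Written out:
  2.5956 phi_1 - 1.776 phi_2 = -1.776
  -1.776 phi_1 + 2.5956 phi_2 = 1.9399
Solve by Cramer's rule:
  det = gamma(0)^2 - gamma(1)^2 = (2.5956)^2 - (-1.776)^2 = 6.73713936 - 3.154176 = 3.58296336
  phi_hat_1 = [gamma(1) gamma(0) - gamma(1) gamma(2)] / det = [(-1.776)(2.5956) - (-1.776)(1.9399)] / 3.58296336 = -1.1645232 / 3.58296336 = -0.325
  phi_hat_2 = [gamma(0) gamma(2) - gamma(1)^2] / det = [(2.5956)(1.9399) - (-1.776)^2] / 3.58296336 = 1.88102844 / 3.58296336 = 0.525
So phi_hat = [-0.3250, 0.5250].
Therefore phi_hat_2 = 0.5250.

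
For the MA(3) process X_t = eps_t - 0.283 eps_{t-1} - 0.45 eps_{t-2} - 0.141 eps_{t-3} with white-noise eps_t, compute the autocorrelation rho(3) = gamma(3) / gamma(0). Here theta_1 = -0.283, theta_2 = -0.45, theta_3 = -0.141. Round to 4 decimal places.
\rho(3) = -0.1083

For an MA(q) process with theta_0 = 1, the autocovariance is
  gamma(k) = sigma^2 * sum_{i=0..q-k} theta_i * theta_{i+k},
and rho(k) = gamma(k) / gamma(0). Sigma^2 cancels.
  numerator   = (1)*(-0.141) = -0.141.
  denominator = (1)^2 + (-0.283)^2 + (-0.45)^2 + (-0.141)^2 = 1.30247.
  rho(3) = -0.141 / 1.30247 = -0.1083.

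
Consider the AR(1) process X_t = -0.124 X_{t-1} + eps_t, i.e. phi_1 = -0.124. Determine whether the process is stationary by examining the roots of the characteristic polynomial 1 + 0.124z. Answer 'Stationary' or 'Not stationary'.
\text{Stationary}

The AR(p) characteristic polynomial is P(z) = 1 + 0.124z.
Stationarity requires all roots to lie outside the unit circle, i.e. |z| > 1 for every root.
This is linear in z: 1 + (0.124) z = 0  =>  z = -1/(0.124) = -8.064516,  |z| = 8.064516.
Moduli of all roots: 8.0645.
All moduli strictly greater than 1? Yes.
Verdict: Stationary.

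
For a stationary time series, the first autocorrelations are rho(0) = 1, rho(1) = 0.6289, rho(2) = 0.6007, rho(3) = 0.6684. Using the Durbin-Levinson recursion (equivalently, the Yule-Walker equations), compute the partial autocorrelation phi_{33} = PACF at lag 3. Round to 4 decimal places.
\phi_{33} = 0.3840

The PACF at lag k is phi_{kk}, the last component of the solution
to the Yule-Walker system G_k phi = r_k where
  (G_k)_{ij} = rho(|i - j|), (r_k)_i = rho(i), i,j = 1..k.
Equivalently, Durbin-Levinson gives phi_{kk} iteratively:
  phi_{11} = rho(1)
  phi_{kk} = [rho(k) - sum_{j=1..k-1} phi_{k-1,j} rho(k-j)]
            / [1 - sum_{j=1..k-1} phi_{k-1,j} rho(j)],
  phi_{k,j} = phi_{k-1,j} - phi_{kk} phi_{k-1,k-j},  j = 1..k-1.
Step k = 1:
  phi_11 = rho(1) = 0.6289.
Step k = 2:
  phi_22 = [rho(2) - phi_11 rho(1)] / [1 - phi_11 rho(1)] = [0.6007 - (0.6289)(0.6289)] / [1 - (0.6289)(0.6289)]
         = 0.20518479 / 0.60448479 = 0.339437.
  Update: phi_21 = phi_11 - phi_22 phi_11 = 0.6289 - (0.339437)(0.6289) = 0.415428.
Step k = 3:
  phi_33 = [rho(3) - phi_21 rho(2) - phi_22 rho(1)] / [1 - phi_21 rho(1) - phi_22 rho(2)]
    numerator   = 0.6684 - (0.415428)(0.6007) - (0.339437)(0.6289) = 0.20538031
    denominator = 1 - (0.415428)(0.6289) - (0.339437)(0.6007) = 0.53483738
  phi_33 = 0.20538031 / 0.53483738 = 0.384.
Therefore phi_{33} = 0.3840.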